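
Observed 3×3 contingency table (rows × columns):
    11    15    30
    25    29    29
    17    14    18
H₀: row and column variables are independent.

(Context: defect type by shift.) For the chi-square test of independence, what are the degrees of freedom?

df = (r−1)(c−1) = (3−1)·(3−1) = 4

degrees of freedom = 4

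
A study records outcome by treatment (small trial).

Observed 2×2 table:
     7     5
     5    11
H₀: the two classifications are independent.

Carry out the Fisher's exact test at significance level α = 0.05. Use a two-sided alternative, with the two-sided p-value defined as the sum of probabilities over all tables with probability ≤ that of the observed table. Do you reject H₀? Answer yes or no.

reject H₀: no

Margins: r₁=12, r₂=16, c₁=12, c₂=16, n=28
p_obs = C(12,7)·C(16,5)/C(28,12); sum pmf over tables with pmf ≤ p_obs
p-value (two-sided) = 0.24953
At α=0.05: p ≥ α → fail to reject H₀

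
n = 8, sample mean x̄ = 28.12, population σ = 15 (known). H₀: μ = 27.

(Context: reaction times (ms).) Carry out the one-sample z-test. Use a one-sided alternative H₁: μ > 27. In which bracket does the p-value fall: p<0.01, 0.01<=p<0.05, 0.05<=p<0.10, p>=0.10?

p-value bracket: p>=0.10

SE = σ/√n = 15/√8 = 5.3033
z = (x̄−μ₀)/SE = (28.12−27)/5.3033 = 0.2112
p-value (one-sided, H₁ greater) = 0.41637
→ bracket: p>=0.10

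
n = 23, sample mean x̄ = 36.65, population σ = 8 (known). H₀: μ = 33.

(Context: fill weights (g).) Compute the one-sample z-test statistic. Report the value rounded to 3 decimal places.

SE = σ/√n = 8/√23 = 1.6681
z = (x̄−μ₀)/SE = (36.65−33)/1.6681 = 2.1881

test statistic = 2.188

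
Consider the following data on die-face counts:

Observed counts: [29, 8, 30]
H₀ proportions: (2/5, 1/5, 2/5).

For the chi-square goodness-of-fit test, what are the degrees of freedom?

degrees of freedom = 2

df = k − 1 = 3 − 1 = 2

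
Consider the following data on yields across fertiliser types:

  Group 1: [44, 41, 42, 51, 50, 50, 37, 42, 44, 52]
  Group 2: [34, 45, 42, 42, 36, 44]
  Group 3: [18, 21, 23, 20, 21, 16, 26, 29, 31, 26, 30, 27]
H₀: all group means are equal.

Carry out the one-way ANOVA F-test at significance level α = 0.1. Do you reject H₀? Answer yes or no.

Group means [45.30, 40.50, 24.00], grand mean 35.143
SSB = Σnᵢ(x̄ᵢ−x̄)² = 2693.829; SSW = ΣΣ(x−x̄ᵢ)² = 595.600
MSB = 2693.829/2 = 1346.9143; MSW = 595.600/25 = 23.8240
F = MSB/MSW = 56.5360
df = (2, 25)
p-value (upper-tail) = 0.00000
At α=0.1: p < α → reject H₀

reject H₀: yes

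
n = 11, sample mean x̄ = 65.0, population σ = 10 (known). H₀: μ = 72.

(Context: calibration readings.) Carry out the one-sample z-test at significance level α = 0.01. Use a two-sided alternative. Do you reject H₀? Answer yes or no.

SE = σ/√n = 10/√11 = 3.0151
z = (x̄−μ₀)/SE = (65.0−72)/3.0151 = -2.3216
p-value (two-sided) = 0.02025
At α=0.01: p ≥ α → fail to reject H₀

reject H₀: no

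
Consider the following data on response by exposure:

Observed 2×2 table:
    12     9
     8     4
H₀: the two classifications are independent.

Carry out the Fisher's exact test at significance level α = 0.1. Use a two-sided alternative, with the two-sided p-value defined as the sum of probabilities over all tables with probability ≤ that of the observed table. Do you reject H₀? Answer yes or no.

Margins: r₁=21, r₂=12, c₁=20, c₂=13, n=33
p_obs = C(21,12)·C(12,8)/C(33,20); sum pmf over tables with pmf ≤ p_obs
p-value (two-sided) = 0.71882
At α=0.1: p ≥ α → fail to reject H₀

reject H₀: no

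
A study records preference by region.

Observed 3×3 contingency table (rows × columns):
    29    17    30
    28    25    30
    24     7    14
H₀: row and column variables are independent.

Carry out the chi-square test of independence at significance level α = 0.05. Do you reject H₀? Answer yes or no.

Row totals [76, 83, 45], col totals [81, 49, 74], n=204
χ² = (29−30.18)²/30.18 + (17−18.25)²/18.25 + (30−27.57)²/27.57 + (28−32.96)²/32.96 + (25−19.94)²/19.94 + (30−30.11)²/30.11 + (24−17.87)²/17.87 + (7−10.81)²/10.81 + (14−16.32)²/16.32 = 6.1560
df = 4
p-value (upper-tail) = 0.18780
At α=0.05: p ≥ α → fail to reject H₀

reject H₀: no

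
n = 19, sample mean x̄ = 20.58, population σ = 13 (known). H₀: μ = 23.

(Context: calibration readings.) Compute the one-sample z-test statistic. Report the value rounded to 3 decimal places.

test statistic = -0.811

SE = σ/√n = 13/√19 = 2.9824
z = (x̄−μ₀)/SE = (20.58−23)/2.9824 = -0.8114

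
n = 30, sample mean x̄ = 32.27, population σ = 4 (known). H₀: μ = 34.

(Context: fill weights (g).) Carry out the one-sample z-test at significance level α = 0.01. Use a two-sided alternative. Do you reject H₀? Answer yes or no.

reject H₀: no

SE = σ/√n = 4/√30 = 0.7303
z = (x̄−μ₀)/SE = (32.27−34)/0.7303 = -2.3689
p-value (two-sided) = 0.01784
At α=0.01: p ≥ α → fail to reject H₀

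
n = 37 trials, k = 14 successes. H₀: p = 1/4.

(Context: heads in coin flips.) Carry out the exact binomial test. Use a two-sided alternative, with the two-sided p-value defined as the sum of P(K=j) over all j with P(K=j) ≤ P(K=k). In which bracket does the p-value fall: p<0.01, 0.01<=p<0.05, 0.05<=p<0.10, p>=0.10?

Exact binomial: n=37, k=14, p₀=1/4=0.2500
P(X=j) = C(n,j)·p₀^j·(1−p₀)^(n−j); p = Σ P(X=j) over j with P(X=j) ≤ P(X=14)
p-value (two-sided) = 0.08604
→ bracket: 0.05<=p<0.10

p-value bracket: 0.05<=p<0.10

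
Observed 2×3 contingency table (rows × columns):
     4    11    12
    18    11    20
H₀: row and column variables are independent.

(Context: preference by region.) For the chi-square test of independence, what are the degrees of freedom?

degrees of freedom = 2

df = (r−1)(c−1) = (2−1)·(3−1) = 2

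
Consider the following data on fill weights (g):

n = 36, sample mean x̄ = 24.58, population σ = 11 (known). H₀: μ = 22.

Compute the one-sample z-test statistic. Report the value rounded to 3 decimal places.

test statistic = 1.407

SE = σ/√n = 11/√36 = 1.8333
z = (x̄−μ₀)/SE = (24.58−22)/1.8333 = 1.4073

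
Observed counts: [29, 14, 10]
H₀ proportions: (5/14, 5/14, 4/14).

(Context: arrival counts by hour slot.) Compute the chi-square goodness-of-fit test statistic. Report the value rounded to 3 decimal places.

test statistic = 8.389

n = 53; E_i = n·p_i = [18.93, 18.93, 15.14]
χ² = (29−18.93)²/18.93 + (14−18.93)²/18.93 + (10−15.14)²/15.14 = 8.3887
df = 2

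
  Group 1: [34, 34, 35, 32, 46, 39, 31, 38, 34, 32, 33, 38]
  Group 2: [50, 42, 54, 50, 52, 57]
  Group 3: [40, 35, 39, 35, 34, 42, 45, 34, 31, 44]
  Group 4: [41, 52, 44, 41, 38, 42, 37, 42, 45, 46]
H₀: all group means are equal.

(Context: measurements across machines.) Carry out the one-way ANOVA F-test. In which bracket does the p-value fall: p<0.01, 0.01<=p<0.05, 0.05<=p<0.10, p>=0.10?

p-value bracket: p<0.01

Group means [35.50, 50.83, 37.90, 42.80], grand mean 40.474
SSB = Σnᵢ(x̄ᵢ−x̄)² = 1061.140; SSW = ΣΣ(x−x̄ᵢ)² = 692.333
MSB = 1061.140/3 = 353.7135; MSW = 692.333/34 = 20.3627
F = MSB/MSW = 17.3706
df = (3, 34)
p-value (upper-tail) = 0.00000
→ bracket: p<0.01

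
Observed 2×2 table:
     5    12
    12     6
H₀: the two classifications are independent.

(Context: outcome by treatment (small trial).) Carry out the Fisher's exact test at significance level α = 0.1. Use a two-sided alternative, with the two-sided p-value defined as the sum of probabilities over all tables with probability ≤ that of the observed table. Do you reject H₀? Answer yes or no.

Margins: r₁=17, r₂=18, c₁=17, c₂=18, n=35
p_obs = C(17,5)·C(18,12)/C(35,17); sum pmf over tables with pmf ≤ p_obs
p-value (two-sided) = 0.04371
At α=0.1: p < α → reject H₀

reject H₀: yes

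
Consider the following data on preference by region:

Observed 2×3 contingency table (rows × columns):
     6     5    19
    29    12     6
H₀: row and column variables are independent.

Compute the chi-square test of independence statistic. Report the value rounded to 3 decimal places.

test statistic = 22.080

Row totals [30, 47], col totals [35, 17, 25], n=77
χ² = (6−13.64)²/13.64 + (5−6.62)²/6.62 + (19−9.74)²/9.74 + (29−21.36)²/21.36 + (12−10.38)²/10.38 + (6−15.26)²/15.26 = 22.0796
df = 2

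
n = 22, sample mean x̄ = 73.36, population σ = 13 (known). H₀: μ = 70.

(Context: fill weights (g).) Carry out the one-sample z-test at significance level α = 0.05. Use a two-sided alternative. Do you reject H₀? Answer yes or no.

SE = σ/√n = 13/√22 = 2.7716
z = (x̄−μ₀)/SE = (73.36−70)/2.7716 = 1.2123
p-value (two-sided) = 0.22540
At α=0.05: p ≥ α → fail to reject H₀

reject H₀: no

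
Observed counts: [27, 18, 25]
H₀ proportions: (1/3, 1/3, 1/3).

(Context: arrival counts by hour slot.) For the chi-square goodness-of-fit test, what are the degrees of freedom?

degrees of freedom = 2

df = k − 1 = 3 − 1 = 2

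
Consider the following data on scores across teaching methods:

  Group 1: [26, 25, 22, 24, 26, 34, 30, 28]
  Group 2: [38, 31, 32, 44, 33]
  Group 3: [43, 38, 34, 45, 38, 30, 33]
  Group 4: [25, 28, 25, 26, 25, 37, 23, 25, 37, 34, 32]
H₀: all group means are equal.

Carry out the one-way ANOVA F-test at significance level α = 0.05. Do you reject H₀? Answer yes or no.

Group means [26.88, 35.60, 37.29, 28.82], grand mean 31.323
SSB = Σnᵢ(x̄ᵢ−x̄)² = 567.634; SSW = ΣΣ(x−x̄ᵢ)² = 663.140
MSB = 567.634/3 = 189.2114; MSW = 663.140/27 = 24.5607
F = MSB/MSW = 7.7038
df = (3, 27)
p-value (upper-tail) = 0.00071
At α=0.05: p < α → reject H₀

reject H₀: yes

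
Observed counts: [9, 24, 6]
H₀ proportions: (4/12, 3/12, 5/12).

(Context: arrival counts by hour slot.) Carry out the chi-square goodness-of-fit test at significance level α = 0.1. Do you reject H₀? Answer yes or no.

n = 39; E_i = n·p_i = [13.00, 9.75, 16.25]
χ² = (9−13.00)²/13.00 + (24−9.75)²/9.75 + (6−16.25)²/16.25 = 28.5231
df = 2
p-value (upper-tail) = 0.00000
At α=0.1: p < α → reject H₀

reject H₀: yes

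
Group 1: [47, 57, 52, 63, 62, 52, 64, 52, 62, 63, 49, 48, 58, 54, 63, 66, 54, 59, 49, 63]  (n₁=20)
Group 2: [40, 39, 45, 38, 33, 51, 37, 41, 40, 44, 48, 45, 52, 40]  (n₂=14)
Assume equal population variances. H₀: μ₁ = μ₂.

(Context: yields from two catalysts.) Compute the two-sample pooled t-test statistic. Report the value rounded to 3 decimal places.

test statistic = 7.056

x̄₁=56.850, s₁=6.201, n₁=20
x̄₂=42.357, s₂=5.415, n₂=14
s_p² = [19·6.201² + 13·5.415²]/32 = 34.7426
SE = √(s_p²·(1/20+1/14)) = 2.0540
t = (56.850−42.357)/2.0540 = 7.0561
df = 32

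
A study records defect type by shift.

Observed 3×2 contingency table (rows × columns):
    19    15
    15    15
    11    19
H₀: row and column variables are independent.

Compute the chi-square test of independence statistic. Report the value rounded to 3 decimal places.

Row totals [34, 30, 30], col totals [45, 49], n=94
χ² = (19−16.28)²/16.28 + (15−17.72)²/17.72 + (15−14.36)²/14.36 + (15−15.64)²/15.64 + (11−14.36)²/14.36 + (19−15.64)²/15.64 = 2.4381
df = 2

test statistic = 2.438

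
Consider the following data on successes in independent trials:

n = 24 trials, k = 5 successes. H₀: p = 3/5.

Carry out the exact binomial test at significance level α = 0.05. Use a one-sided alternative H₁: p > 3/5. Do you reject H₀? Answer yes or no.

Exact binomial: n=24, k=5, p₀=3/5=0.6000
P(X≥5) from Σ C(n,i)·p₀^i·(1−p₀)^(n−i)
p-value (one-sided, H₁ greater) = 0.99998
At α=0.05: p ≥ α → fail to reject H₀

reject H₀: no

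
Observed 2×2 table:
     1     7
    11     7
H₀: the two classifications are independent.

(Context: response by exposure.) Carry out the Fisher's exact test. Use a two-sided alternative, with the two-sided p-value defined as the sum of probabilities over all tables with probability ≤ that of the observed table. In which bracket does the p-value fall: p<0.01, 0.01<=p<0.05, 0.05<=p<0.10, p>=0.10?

p-value bracket: 0.01<=p<0.05

Margins: r₁=8, r₂=18, c₁=12, c₂=14, n=26
p_obs = C(8,1)·C(18,11)/C(26,12); sum pmf over tables with pmf ≤ p_obs
p-value (two-sided) = 0.03570
→ bracket: 0.01<=p<0.05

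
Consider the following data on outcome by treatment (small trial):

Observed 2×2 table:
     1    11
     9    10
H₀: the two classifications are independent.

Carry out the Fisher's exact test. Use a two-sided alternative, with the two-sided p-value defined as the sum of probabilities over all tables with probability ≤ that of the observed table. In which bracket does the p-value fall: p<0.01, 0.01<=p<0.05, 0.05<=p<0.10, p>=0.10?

Margins: r₁=12, r₂=19, c₁=10, c₂=21, n=31
p_obs = C(12,1)·C(19,9)/C(31,10); sum pmf over tables with pmf ≤ p_obs
p-value (two-sided) = 0.04638
→ bracket: 0.01<=p<0.05

p-value bracket: 0.01<=p<0.05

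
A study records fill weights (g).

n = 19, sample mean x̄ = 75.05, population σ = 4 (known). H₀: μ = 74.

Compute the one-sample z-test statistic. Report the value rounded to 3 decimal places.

SE = σ/√n = 4/√19 = 0.9177
z = (x̄−μ₀)/SE = (75.05−74)/0.9177 = 1.1442

test statistic = 1.144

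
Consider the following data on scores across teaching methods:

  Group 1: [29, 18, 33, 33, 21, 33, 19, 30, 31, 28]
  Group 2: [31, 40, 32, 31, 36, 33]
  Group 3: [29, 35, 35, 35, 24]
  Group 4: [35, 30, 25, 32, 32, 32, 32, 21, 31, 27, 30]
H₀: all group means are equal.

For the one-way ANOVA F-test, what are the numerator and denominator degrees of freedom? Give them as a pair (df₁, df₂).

k = 4 groups, N = 32 total
df = (k−1, N−k) = (4−1, 32−4) = (3, 28)

degrees of freedom = [3, 28]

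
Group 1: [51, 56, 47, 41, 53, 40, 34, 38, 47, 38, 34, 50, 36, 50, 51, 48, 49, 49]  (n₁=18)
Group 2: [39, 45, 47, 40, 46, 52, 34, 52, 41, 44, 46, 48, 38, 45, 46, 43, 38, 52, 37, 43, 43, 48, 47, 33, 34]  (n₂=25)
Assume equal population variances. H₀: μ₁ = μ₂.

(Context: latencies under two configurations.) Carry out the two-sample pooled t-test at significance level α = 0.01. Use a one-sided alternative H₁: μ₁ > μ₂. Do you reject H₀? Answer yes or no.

x̄₁=45.111, s₁=6.936, n₁=18
x̄₂=43.240, s₂=5.540, n₂=25
s_p² = [17·6.936² + 24·5.540²]/41 = 37.9107
SE = √(s_p²·(1/18+1/25)) = 1.9033
t = (45.111−43.240)/1.9033 = 0.9831
df = 41
p-value (one-sided, H₁ greater) = 0.16567
At α=0.01: p ≥ α → fail to reject H₀

reject H₀: no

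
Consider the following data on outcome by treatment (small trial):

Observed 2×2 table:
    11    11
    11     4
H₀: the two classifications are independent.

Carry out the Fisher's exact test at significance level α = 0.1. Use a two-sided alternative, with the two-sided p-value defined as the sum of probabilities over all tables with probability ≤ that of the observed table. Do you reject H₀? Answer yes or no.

Margins: r₁=22, r₂=15, c₁=22, c₂=15, n=37
p_obs = C(22,11)·C(15,11)/C(37,22); sum pmf over tables with pmf ≤ p_obs
p-value (two-sided) = 0.18983
At α=0.1: p ≥ α → fail to reject H₀

reject H₀: no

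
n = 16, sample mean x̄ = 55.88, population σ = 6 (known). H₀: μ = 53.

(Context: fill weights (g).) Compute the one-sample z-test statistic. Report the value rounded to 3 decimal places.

SE = σ/√n = 6/√16 = 1.5000
z = (x̄−μ₀)/SE = (55.88−53)/1.5000 = 1.9200

test statistic = 1.920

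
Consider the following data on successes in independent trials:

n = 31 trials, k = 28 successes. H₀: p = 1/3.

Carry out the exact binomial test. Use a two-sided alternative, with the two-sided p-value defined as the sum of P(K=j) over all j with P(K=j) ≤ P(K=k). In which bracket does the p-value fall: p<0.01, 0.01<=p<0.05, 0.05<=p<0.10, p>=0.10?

p-value bracket: p<0.01

Exact binomial: n=31, k=28, p₀=1/3=0.3333
P(X=j) = C(n,j)·p₀^j·(1−p₀)^(n−j); p = Σ P(X=j) over j with P(X=j) ≤ P(X=28)
p-value (two-sided) = 0.00000
→ bracket: p<0.01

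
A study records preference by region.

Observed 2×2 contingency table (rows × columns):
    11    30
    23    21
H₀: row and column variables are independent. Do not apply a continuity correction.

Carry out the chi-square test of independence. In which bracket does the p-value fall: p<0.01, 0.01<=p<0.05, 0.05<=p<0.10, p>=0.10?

p-value bracket: 0.01<=p<0.05

Row totals [41, 44], col totals [34, 51], n=85
χ² = (11−16.40)²/16.40 + (30−24.60)²/24.60 + (23−17.60)²/17.60 + (21−26.40)²/26.40 = 5.7248
df = 1
p-value (upper-tail) = 0.01673
→ bracket: 0.01<=p<0.05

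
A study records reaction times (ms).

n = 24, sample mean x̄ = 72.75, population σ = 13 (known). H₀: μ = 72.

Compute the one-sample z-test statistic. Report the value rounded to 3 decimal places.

test statistic = 0.283

SE = σ/√n = 13/√24 = 2.6536
z = (x̄−μ₀)/SE = (72.75−72)/2.6536 = 0.2826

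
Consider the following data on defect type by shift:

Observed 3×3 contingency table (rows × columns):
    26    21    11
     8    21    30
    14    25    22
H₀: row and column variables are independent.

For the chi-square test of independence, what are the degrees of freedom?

df = (r−1)(c−1) = (3−1)·(3−1) = 4

degrees of freedom = 4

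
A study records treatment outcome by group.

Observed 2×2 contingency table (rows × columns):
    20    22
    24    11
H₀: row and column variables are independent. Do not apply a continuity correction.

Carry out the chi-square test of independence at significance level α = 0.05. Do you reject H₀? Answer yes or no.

Row totals [42, 35], col totals [44, 33], n=77
χ² = (20−24.00)²/24.00 + (22−18.00)²/18.00 + (24−20.00)²/20.00 + (11−15.00)²/15.00 = 3.4222
df = 1
p-value (upper-tail) = 0.06432
At α=0.05: p ≥ α → fail to reject H₀

reject H₀: no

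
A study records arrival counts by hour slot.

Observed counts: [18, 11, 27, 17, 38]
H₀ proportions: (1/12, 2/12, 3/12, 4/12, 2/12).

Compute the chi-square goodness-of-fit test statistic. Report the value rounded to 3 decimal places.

test statistic = 42.703

n = 111; E_i = n·p_i = [9.25, 18.50, 27.75, 37.00, 18.50]
χ² = (18−9.25)²/9.25 + (11−18.50)²/18.50 + (27−27.75)²/27.75 + (17−37.00)²/37.00 + (38−18.50)²/18.50 = 42.7027
df = 4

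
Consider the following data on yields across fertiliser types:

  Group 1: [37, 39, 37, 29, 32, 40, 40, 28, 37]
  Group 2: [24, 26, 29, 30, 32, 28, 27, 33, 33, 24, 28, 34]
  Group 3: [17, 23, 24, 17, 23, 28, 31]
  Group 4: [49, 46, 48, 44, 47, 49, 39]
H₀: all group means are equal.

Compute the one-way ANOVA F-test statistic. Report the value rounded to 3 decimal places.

Group means [35.44, 29.00, 23.29, 46.00], grand mean 32.914
SSB = Σnᵢ(x̄ᵢ−x̄)² = 2089.092; SSW = ΣΣ(x−x̄ᵢ)² = 539.651
MSB = 2089.092/3 = 696.3640; MSW = 539.651/31 = 17.4081
F = MSB/MSW = 40.0023
df = (3, 31)

test statistic = 40.002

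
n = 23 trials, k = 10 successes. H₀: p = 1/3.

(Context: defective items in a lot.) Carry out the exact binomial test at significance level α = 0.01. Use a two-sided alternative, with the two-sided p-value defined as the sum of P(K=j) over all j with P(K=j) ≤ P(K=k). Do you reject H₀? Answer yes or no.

Exact binomial: n=23, k=10, p₀=1/3=0.3333
P(X=j) = C(n,j)·p₀^j·(1−p₀)^(n−j); p = Σ P(X=j) over j with P(X=j) ≤ P(X=10)
p-value (two-sided) = 0.37591
At α=0.01: p ≥ α → fail to reject H₀

reject H₀: no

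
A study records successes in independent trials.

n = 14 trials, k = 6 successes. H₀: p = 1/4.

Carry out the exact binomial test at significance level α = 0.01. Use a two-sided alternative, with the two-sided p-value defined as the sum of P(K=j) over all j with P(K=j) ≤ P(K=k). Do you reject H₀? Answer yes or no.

reject H₀: no

Exact binomial: n=14, k=6, p₀=1/4=0.2500
P(X=j) = C(n,j)·p₀^j·(1−p₀)^(n−j); p = Σ P(X=j) over j with P(X=j) ≤ P(X=6)
p-value (two-sided) = 0.12949
At α=0.01: p ≥ α → fail to reject H₀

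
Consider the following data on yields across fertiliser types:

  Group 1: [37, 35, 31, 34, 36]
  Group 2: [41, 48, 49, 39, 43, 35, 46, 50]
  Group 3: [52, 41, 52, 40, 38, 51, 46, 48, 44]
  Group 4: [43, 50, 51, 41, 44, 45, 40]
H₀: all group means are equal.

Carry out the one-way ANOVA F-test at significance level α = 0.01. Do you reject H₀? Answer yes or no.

reject H₀: yes

Group means [34.60, 43.88, 45.78, 44.86], grand mean 43.103
SSB = Σnᵢ(x̄ᵢ−x̄)² = 452.202; SSW = ΣΣ(x−x̄ᵢ)² = 554.488
MSB = 452.202/3 = 150.7340; MSW = 554.488/25 = 22.1795
F = MSB/MSW = 6.7961
df = (3, 25)
p-value (upper-tail) = 0.00166
At α=0.01: p < α → reject H₀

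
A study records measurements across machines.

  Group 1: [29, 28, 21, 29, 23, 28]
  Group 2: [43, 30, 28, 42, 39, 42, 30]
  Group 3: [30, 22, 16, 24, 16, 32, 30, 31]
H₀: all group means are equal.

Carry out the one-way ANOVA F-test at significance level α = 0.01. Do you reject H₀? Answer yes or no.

Group means [26.33, 36.29, 25.12], grand mean 29.190
SSB = Σnᵢ(x̄ᵢ−x̄)² = 533.601; SSW = ΣΣ(x−x̄ᵢ)² = 631.637
MSB = 533.601/2 = 266.8006; MSW = 631.637/18 = 35.0909
F = MSB/MSW = 7.6031
df = (2, 18)
p-value (upper-tail) = 0.00404
At α=0.01: p < α → reject H₀

reject H₀: yes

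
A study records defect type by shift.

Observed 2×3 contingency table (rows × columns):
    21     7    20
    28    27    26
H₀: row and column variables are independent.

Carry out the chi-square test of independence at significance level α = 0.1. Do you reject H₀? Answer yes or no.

Row totals [48, 81], col totals [49, 34, 46], n=129
χ² = (21−18.23)²/18.23 + (7−12.65)²/12.65 + (20−17.12)²/17.12 + (28−30.77)²/30.77 + (27−21.35)²/21.35 + (26−28.88)²/28.88 = 5.4630
df = 2
p-value (upper-tail) = 0.06512
At α=0.1: p < α → reject H₀

reject H₀: yes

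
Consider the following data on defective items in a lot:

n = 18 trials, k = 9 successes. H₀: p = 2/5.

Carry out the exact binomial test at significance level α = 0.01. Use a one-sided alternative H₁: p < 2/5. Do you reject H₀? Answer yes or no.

Exact binomial: n=18, k=9, p₀=2/5=0.4000
P(X≤9) from Σ C(n,i)·p₀^i·(1−p₀)^(n−i)
p-value (one-sided, H₁ less) = 0.86529
At α=0.01: p ≥ α → fail to reject H₀

reject H₀: no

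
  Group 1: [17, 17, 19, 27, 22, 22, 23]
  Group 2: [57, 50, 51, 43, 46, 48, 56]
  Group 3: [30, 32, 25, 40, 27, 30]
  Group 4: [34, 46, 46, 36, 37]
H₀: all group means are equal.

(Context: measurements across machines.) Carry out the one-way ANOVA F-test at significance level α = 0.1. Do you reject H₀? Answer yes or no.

Group means [21.00, 50.14, 30.67, 39.80], grand mean 35.240
SSB = Σnᵢ(x̄ᵢ−x̄)² = 3203.570; SSW = ΣΣ(x−x̄ᵢ)² = 500.990
MSB = 3203.570/3 = 1067.8565; MSW = 500.990/21 = 23.8567
F = MSB/MSW = 44.7613
df = (3, 21)
p-value (upper-tail) = 0.00000
At α=0.1: p < α → reject H₀

reject H₀: yes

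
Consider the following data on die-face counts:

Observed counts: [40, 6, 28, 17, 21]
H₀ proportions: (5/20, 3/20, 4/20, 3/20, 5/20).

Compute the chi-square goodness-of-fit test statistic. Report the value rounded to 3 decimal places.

n = 112; E_i = n·p_i = [28.00, 16.80, 22.40, 16.80, 28.00]
χ² = (40−28.00)²/28.00 + (6−16.80)²/16.80 + (28−22.40)²/22.40 + (17−16.80)²/16.80 + (21−28.00)²/28.00 = 15.2381
df = 4

test statistic = 15.238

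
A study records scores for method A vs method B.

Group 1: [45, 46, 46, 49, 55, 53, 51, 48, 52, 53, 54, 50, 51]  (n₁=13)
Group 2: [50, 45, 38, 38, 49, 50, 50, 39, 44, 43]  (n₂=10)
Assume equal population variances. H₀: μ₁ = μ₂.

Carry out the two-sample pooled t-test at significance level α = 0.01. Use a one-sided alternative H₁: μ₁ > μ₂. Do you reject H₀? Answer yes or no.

x̄₁=50.231, s₁=3.244, n₁=13
x̄₂=44.600, s₂=5.038, n₂=10
s_p² = [12·3.244² + 9·5.038²]/21 = 16.8908
SE = √(s_p²·(1/13+1/10)) = 1.7287
t = (50.231−44.600)/1.7287 = 3.2572
df = 21
p-value (one-sided, H₁ greater) = 0.00188
At α=0.01: p < α → reject H₀

reject H₀: yes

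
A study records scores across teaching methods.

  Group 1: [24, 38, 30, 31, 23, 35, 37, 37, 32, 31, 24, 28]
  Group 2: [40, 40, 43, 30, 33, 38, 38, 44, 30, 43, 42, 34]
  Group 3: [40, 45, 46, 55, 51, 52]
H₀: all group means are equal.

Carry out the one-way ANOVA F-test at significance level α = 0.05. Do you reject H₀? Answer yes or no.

reject H₀: yes

Group means [30.83, 37.92, 48.17], grand mean 37.133
SSB = Σnᵢ(x̄ᵢ−x̄)² = 1214.050; SSW = ΣΣ(x−x̄ᵢ)² = 739.417
MSB = 1214.050/2 = 607.0250; MSW = 739.417/27 = 27.3858
F = MSB/MSW = 22.1657
df = (2, 27)
p-value (upper-tail) = 0.00000
At α=0.05: p < α → reject H₀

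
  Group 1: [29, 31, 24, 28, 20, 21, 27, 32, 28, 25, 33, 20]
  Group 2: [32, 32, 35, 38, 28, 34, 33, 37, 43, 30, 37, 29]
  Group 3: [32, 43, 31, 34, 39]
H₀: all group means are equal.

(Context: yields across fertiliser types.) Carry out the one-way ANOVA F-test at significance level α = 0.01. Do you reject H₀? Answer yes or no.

reject H₀: yes

Group means [26.50, 34.00, 35.80], grand mean 31.207
SSB = Σnᵢ(x̄ᵢ−x̄)² = 464.959; SSW = ΣΣ(x−x̄ᵢ)² = 531.800
MSB = 464.959/2 = 232.4793; MSW = 531.800/26 = 20.4538
F = MSB/MSW = 11.3660
df = (2, 26)
p-value (upper-tail) = 0.00028
At α=0.01: p < α → reject H₀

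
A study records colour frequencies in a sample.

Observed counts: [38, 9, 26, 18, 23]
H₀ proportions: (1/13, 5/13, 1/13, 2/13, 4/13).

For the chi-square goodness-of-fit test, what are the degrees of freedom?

degrees of freedom = 4

df = k − 1 = 5 − 1 = 4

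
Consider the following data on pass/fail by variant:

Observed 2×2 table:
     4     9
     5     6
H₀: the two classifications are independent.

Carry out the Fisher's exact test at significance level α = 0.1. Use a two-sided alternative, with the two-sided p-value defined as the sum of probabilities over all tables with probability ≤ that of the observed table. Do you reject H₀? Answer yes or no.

reject H₀: no

Margins: r₁=13, r₂=11, c₁=9, c₂=15, n=24
p_obs = C(13,4)·C(11,5)/C(24,9); sum pmf over tables with pmf ≤ p_obs
p-value (two-sided) = 0.67517
At α=0.1: p ≥ α → fail to reject H₀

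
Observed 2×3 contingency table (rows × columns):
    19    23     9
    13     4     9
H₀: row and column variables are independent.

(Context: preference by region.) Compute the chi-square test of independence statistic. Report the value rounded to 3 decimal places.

test statistic = 7.130

Row totals [51, 26], col totals [32, 27, 18], n=77
χ² = (19−21.19)²/21.19 + (23−17.88)²/17.88 + (9−11.92)²/11.92 + (13−10.81)²/10.81 + (4−9.12)²/9.12 + (9−6.08)²/6.08 = 7.1301
df = 2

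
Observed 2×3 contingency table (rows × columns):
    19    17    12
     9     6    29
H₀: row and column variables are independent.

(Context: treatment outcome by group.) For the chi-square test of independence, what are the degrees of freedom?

df = (r−1)(c−1) = (2−1)·(3−1) = 2

degrees of freedom = 2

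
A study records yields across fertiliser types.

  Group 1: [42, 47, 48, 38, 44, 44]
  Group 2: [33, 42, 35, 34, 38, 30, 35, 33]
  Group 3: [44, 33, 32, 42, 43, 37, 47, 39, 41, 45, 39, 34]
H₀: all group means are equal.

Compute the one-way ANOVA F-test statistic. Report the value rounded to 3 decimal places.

test statistic = 7.471

Group means [43.83, 35.00, 39.67], grand mean 39.192
SSB = Σnᵢ(x̄ᵢ−x̄)² = 272.538; SSW = ΣΣ(x−x̄ᵢ)² = 419.500
MSB = 272.538/2 = 136.2692; MSW = 419.500/23 = 18.2391
F = MSB/MSW = 7.4713
df = (2, 23)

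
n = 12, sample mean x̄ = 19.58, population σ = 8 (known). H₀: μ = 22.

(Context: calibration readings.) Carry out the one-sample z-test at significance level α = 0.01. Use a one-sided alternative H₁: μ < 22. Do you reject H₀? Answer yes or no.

reject H₀: no

SE = σ/√n = 8/√12 = 2.3094
z = (x̄−μ₀)/SE = (19.58−22)/2.3094 = -1.0479
p-value (one-sided, H₁ less) = 0.14734
At α=0.01: p ≥ α → fail to reject H₀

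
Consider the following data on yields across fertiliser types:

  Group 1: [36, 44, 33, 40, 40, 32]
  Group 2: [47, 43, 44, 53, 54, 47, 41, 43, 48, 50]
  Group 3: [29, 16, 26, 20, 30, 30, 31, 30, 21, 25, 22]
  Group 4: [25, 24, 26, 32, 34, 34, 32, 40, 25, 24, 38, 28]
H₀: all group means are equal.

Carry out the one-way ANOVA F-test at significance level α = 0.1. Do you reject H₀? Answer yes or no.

reject H₀: yes

Group means [37.50, 47.00, 25.45, 30.17], grand mean 34.282
SSB = Σnᵢ(x̄ᵢ−x̄)² = 2740.003; SSW = ΣΣ(x−x̄ᵢ)² = 881.894
MSB = 2740.003/3 = 913.3345; MSW = 881.894/35 = 25.1970
F = MSB/MSW = 36.2478
df = (3, 35)
p-value (upper-tail) = 0.00000
At α=0.1: p < α → reject H₀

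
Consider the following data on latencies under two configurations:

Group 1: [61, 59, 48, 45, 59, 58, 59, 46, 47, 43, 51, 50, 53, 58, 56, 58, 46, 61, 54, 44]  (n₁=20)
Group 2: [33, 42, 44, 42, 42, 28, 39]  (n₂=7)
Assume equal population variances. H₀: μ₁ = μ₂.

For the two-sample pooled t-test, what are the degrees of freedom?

df = n₁ + n₂ − 2 = 20 + 7 − 2 = 25

degrees of freedom = 25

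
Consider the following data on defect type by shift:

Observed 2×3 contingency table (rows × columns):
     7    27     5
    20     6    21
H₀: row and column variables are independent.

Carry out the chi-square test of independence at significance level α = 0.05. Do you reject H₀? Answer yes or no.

reject H₀: yes

Row totals [39, 47], col totals [27, 33, 26], n=86
χ² = (7−12.24)²/12.24 + (27−14.97)²/14.97 + (5−11.79)²/11.79 + (20−14.76)²/14.76 + (6−18.03)²/18.03 + (21−14.21)²/14.21 = 28.9756
df = 2
p-value (upper-tail) = 0.00000
At α=0.05: p < α → reject H₀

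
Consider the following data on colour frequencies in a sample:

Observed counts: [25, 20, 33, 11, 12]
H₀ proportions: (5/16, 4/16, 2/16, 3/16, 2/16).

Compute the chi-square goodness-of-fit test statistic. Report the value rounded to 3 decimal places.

n = 101; E_i = n·p_i = [31.56, 25.25, 12.62, 18.94, 12.62]
χ² = (25−31.56)²/31.56 + (20−25.25)²/25.25 + (33−12.62)²/12.62 + (11−18.94)²/18.94 + (12−12.62)²/12.62 = 38.6964
df = 4

test statistic = 38.696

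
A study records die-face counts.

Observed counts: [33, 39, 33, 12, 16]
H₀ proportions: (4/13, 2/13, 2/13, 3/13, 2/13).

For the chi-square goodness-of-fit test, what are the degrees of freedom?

df = k − 1 = 5 − 1 = 4

degrees of freedom = 4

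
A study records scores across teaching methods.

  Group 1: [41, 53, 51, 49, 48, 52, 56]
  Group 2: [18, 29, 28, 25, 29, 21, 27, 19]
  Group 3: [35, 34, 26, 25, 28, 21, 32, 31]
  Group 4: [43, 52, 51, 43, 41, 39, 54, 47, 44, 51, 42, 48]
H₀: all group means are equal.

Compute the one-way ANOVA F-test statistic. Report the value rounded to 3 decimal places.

Group means [50.00, 24.50, 29.00, 46.25], grand mean 38.086
SSB = Σnᵢ(x̄ᵢ−x̄)² = 3930.493; SSW = ΣΣ(x−x̄ᵢ)² = 710.250
MSB = 3930.493/3 = 1310.1643; MSW = 710.250/31 = 22.9113
F = MSB/MSW = 57.1842
df = (3, 31)

test statistic = 57.184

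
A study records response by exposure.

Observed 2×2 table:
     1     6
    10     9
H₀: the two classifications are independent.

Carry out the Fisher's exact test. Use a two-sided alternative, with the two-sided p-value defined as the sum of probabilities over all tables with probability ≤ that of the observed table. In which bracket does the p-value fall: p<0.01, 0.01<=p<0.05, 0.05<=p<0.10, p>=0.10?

p-value bracket: p>=0.10

Margins: r₁=7, r₂=19, c₁=11, c₂=15, n=26
p_obs = C(7,1)·C(19,10)/C(26,11); sum pmf over tables with pmf ≤ p_obs
p-value (two-sided) = 0.17826
→ bracket: p>=0.10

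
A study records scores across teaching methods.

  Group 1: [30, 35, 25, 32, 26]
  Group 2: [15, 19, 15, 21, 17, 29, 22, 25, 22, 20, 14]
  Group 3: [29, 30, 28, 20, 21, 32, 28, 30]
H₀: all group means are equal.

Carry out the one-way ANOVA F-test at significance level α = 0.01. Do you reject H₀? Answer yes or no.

reject H₀: yes

Group means [29.60, 19.91, 27.25], grand mean 24.375
SSB = Σnᵢ(x̄ᵢ−x̄)² = 422.016; SSW = ΣΣ(x−x̄ᵢ)² = 413.609
MSB = 422.016/2 = 211.0080; MSW = 413.609/21 = 19.6957
F = MSB/MSW = 10.7134
df = (2, 21)
p-value (upper-tail) = 0.00062
At α=0.01: p < α → reject H₀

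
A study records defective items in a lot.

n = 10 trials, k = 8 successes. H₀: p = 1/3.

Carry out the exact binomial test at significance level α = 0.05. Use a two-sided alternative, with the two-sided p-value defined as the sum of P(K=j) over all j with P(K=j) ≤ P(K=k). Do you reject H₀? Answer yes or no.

Exact binomial: n=10, k=8, p₀=1/3=0.3333
P(X=j) = C(n,j)·p₀^j·(1−p₀)^(n−j); p = Σ P(X=j) over j with P(X=j) ≤ P(X=8)
p-value (two-sided) = 0.00340
At α=0.05: p < α → reject H₀

reject H₀: yes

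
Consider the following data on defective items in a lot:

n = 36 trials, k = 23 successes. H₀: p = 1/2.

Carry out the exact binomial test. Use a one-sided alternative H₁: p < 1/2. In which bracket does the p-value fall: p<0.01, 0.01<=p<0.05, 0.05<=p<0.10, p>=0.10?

Exact binomial: n=36, k=23, p₀=1/2=0.5000
P(X≤23) from Σ C(n,i)·p₀^i·(1−p₀)^(n−i)
p-value (one-sided, H₁ less) = 0.96738
→ bracket: p>=0.10

p-value bracket: p>=0.10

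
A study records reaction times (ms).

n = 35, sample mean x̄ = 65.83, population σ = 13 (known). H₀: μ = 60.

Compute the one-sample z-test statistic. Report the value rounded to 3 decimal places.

test statistic = 2.653

SE = σ/√n = 13/√35 = 2.1974
z = (x̄−μ₀)/SE = (65.83−60)/2.1974 = 2.6531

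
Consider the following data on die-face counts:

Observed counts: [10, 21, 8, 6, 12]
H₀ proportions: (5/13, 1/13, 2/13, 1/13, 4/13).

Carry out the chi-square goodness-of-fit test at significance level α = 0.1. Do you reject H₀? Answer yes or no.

n = 57; E_i = n·p_i = [21.92, 4.38, 8.77, 4.38, 17.54]
χ² = (10−21.92)²/21.92 + (21−4.38)²/4.38 + (8−8.77)²/8.77 + (6−4.38)²/4.38 + (12−17.54)²/17.54 = 71.8596
df = 4
p-value (upper-tail) = 0.00000
At α=0.1: p < α → reject H₀

reject H₀: yes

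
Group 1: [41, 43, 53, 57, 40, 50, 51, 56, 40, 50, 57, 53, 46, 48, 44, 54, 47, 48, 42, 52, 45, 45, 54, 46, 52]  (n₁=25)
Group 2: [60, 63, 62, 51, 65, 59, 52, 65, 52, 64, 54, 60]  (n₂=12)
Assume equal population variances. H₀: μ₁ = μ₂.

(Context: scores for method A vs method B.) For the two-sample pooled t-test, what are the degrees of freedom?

df = n₁ + n₂ − 2 = 25 + 12 − 2 = 35

degrees of freedom = 35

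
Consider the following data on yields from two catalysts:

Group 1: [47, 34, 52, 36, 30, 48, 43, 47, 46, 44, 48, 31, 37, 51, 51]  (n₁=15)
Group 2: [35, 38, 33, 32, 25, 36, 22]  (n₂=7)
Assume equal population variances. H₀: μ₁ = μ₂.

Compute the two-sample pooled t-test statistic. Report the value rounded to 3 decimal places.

test statistic = 3.549

x̄₁=43.000, s₁=7.464, n₁=15
x̄₂=31.571, s₂=5.912, n₂=7
s_p² = [14·7.464² + 6·5.912²]/20 = 49.4857
SE = √(s_p²·(1/15+1/7)) = 3.2200
t = (43.000−31.571)/3.2200 = 3.5492
df = 20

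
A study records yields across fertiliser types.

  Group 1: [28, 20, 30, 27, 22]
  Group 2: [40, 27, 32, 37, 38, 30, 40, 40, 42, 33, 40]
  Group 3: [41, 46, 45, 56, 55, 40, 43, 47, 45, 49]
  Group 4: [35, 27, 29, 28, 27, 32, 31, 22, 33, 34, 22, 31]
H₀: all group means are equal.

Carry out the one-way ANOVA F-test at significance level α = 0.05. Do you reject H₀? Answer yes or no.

Group means [25.40, 36.27, 46.70, 29.25], grand mean 35.368
SSB = Σnᵢ(x̄ᵢ−x̄)² = 2239.110; SSW = ΣΣ(x−x̄ᵢ)² = 775.732
MSB = 2239.110/3 = 746.3701; MSW = 775.732/34 = 22.8156
F = MSB/MSW = 32.7131
df = (3, 34)
p-value (upper-tail) = 0.00000
At α=0.05: p < α → reject H₀

reject H₀: yes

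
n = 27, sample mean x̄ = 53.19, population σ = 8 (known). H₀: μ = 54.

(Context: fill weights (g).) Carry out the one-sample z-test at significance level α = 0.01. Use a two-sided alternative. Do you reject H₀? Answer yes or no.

reject H₀: no

SE = σ/√n = 8/√27 = 1.5396
z = (x̄−μ₀)/SE = (53.19−54)/1.5396 = -0.5261
p-value (two-sided) = 0.59881
At α=0.01: p ≥ α → fail to reject H₀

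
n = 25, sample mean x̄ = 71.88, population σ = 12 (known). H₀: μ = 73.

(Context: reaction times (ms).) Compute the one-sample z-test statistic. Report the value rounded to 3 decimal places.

test statistic = -0.467

SE = σ/√n = 12/√25 = 2.4000
z = (x̄−μ₀)/SE = (71.88−73)/2.4000 = -0.4667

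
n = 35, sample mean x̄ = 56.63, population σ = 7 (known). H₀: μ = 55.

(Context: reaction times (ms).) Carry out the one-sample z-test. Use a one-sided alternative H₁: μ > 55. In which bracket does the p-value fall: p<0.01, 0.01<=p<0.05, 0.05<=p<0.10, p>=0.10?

p-value bracket: 0.05<=p<0.10

SE = σ/√n = 7/√35 = 1.1832
z = (x̄−μ₀)/SE = (56.63−55)/1.1832 = 1.3776
p-value (one-sided, H₁ greater) = 0.08416
→ bracket: 0.05<=p<0.10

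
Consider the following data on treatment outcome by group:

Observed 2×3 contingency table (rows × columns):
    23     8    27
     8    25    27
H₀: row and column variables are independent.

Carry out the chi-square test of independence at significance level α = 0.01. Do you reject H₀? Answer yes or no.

Row totals [58, 60], col totals [31, 33, 54], n=118
χ² = (23−15.24)²/15.24 + (8−16.22)²/16.22 + (27−26.54)²/26.54 + (8−15.76)²/15.76 + (25−16.78)²/16.78 + (27−27.46)²/27.46 = 15.9863
df = 2
p-value (upper-tail) = 0.00034
At α=0.01: p < α → reject H₀

reject H₀: yes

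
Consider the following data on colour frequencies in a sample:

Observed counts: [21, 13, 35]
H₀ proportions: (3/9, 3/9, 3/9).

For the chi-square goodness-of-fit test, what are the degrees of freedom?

degrees of freedom = 2

df = k − 1 = 3 − 1 = 2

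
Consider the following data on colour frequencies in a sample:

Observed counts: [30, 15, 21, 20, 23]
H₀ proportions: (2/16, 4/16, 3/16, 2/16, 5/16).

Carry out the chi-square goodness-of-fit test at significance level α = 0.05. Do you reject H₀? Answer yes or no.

n = 109; E_i = n·p_i = [13.62, 27.25, 20.44, 13.62, 34.06]
χ² = (30−13.62)²/13.62 + (15−27.25)²/27.25 + (21−20.44)²/20.44 + (20−13.62)²/13.62 + (23−34.06)²/34.06 = 31.7780
df = 4
p-value (upper-tail) = 0.00000
At α=0.05: p < α → reject H₀

reject H₀: yes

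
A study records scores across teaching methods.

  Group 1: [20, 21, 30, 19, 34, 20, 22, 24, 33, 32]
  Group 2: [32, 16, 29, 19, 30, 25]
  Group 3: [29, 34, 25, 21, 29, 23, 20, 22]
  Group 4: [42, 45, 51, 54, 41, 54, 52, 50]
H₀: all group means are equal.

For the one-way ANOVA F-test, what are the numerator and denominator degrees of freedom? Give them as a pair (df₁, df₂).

k = 4 groups, N = 32 total
df = (k−1, N−k) = (4−1, 32−4) = (3, 28)

degrees of freedom = [3, 28]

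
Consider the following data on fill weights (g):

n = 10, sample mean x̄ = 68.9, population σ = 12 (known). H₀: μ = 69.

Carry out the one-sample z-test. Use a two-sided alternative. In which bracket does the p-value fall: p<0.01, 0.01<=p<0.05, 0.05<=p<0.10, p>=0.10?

p-value bracket: p>=0.10

SE = σ/√n = 12/√10 = 3.7947
z = (x̄−μ₀)/SE = (68.9−69)/3.7947 = -0.0264
p-value (two-sided) = 0.97898
→ bracket: p>=0.10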